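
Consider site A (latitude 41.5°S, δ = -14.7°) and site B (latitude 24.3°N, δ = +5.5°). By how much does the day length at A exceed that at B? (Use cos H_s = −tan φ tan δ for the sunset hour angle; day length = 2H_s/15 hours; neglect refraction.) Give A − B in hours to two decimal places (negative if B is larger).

A: H_s = arccos(−tan -41.5° · tan -14.7°) = 103.42°, so 2H_s/15 = 13.7893 h.
B: H_s = arccos(−tan 24.3° · tan 5.5°) = 92.49°, so 2H_s/15 = 12.3320 h.
A − B = 13.7893 − 12.3320 = 1.4573 h.

+1.46 h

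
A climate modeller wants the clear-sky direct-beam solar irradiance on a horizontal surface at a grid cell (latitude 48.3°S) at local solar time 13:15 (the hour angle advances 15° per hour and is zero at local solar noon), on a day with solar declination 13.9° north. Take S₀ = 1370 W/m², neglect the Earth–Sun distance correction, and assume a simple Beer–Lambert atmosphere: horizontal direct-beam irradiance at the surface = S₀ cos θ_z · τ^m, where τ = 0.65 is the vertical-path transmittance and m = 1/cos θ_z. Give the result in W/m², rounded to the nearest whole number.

218 W/m²

Hour angle H = 15° × (13.25 − 12) = 18.75°.
cos θ_z = sin φ sin δ + cos φ cos δ cos H = (-0.7466)(0.2402) + (0.6652)(0.9707)(0.9469) = 0.4321.
Air mass m = 1/cos θ_z = 1/0.4321 = 2.314; τ^m = 0.65^2.314 = 0.3690.
Surface direct beam = 1370 × 0.4321 × 0.3690 = 218.44 W/m².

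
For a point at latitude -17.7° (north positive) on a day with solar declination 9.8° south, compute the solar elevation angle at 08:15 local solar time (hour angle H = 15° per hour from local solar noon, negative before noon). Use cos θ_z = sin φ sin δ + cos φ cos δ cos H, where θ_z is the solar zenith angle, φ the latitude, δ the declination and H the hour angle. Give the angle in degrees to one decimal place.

Hour angle H = 15° × (8.25 − 12) = -56.25°.
cos θ_z = sin φ sin δ + cos φ cos δ cos H = (-0.3040)(-0.1702) + (0.9527)(0.9854)(0.5556) = 0.5733.
θ_z = arccos(0.5733) = 55.02°, so the elevation is 90° − 55.02° = 34.98°.

35.0°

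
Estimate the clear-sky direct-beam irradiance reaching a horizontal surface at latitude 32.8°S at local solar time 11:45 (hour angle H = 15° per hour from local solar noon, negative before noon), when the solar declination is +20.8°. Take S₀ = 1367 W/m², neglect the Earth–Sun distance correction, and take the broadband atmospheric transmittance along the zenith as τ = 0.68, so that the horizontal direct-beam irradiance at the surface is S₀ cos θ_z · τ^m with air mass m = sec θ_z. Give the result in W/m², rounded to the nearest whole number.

Hour angle H = 15° × (11.75 − 12) = -3.75°.
cos θ_z = sin φ sin δ + cos φ cos δ cos H = (-0.5417)(0.3551) + (0.8406)(0.9348)(0.9979) = 0.5918.
Air mass m = 1/cos θ_z = 1/0.5918 = 1.690; τ^m = 0.68^1.690 = 0.5211.
Surface direct beam = 1367 × 0.5918 × 0.5211 = 421.57 W/m².

422 W/m²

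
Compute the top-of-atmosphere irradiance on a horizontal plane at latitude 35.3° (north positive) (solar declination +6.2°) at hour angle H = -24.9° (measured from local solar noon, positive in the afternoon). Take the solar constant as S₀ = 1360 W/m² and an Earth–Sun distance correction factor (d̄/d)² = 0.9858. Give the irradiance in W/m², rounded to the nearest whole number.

cos θ_z = sin φ sin δ + cos φ cos δ cos H = (0.5779)(0.1080) + (0.8161)(0.9942)(0.9070) = 0.7983.
Top-of-atmosphere irradiance = S₀ (d̄/d)² cos θ_z = 1360 × 0.9858 × 0.7983 = 1070.27 W/m².

1070 W/m²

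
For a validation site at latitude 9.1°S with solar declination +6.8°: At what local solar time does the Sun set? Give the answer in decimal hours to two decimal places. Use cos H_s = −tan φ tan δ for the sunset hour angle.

17.93 h

cos H_s = −tan(-9.1°) · tan(6.8°) = 0.0191, so H_s = arccos(0.0191) = 88.91°.
Sunset is at 12 + H_s/15 = 12 + 5.927 = 17.927 h local solar time.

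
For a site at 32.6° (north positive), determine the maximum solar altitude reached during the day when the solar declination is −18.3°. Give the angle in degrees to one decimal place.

At local solar noon the hour angle is zero, so the elevation is 90° − |φ − δ| = 90° − |32.6° − (-18.3°)| = 90° − 50.9° = 39.1°.

39.1°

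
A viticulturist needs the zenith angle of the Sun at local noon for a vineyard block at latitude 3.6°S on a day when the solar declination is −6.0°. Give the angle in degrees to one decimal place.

2.4°

At local solar noon the hour angle is zero, so the zenith angle is |φ − δ| = |-3.6° − (-6.0°)| = 2.4°.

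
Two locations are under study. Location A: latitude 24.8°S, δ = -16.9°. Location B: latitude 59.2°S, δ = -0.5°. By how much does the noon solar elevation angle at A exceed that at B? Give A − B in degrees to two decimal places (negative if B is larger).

+50.80°

A: 90° − |-24.8 − (-16.9)| = 82.10°.
B: 90° − |-59.2 − (-0.5)| = 31.30°.
A − B = 82.10 − 31.30 = 50.80°.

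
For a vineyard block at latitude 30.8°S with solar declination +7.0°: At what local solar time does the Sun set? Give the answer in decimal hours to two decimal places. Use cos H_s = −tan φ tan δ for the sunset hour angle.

17.72 h

cos H_s = −tan(-30.8°) · tan(7.0°) = 0.0732, so H_s = arccos(0.0732) = 85.80°.
Sunset is at 12 + H_s/15 = 12 + 5.720 = 17.720 h local solar time.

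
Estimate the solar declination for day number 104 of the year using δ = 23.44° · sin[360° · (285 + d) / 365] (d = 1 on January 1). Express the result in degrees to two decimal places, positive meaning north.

360 × (285 + 104) / 365 = 383.671°; sin(383.671°) = 0.4015.
δ = 23.44 × 0.4015 = 9.411° ≈ +9.41°.

+9.41°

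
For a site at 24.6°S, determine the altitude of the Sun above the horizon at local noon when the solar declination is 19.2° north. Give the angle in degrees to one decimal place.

At local solar noon the hour angle is zero, so the elevation is 90° − |φ − δ| = 90° − |-24.6° − (19.2°)| = 90° − 43.8° = 46.2°.

46.2°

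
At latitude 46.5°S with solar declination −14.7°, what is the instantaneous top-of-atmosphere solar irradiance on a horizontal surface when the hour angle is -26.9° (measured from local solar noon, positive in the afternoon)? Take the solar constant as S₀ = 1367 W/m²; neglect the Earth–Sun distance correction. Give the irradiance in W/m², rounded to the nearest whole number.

cos θ_z = sin(-46.5°) sin(-14.7°) + cos(-46.5°) cos(-14.7°) cos(-26.90°) = 0.1841 + 0.5938 = 0.7779.
Top-of-atmosphere irradiance = S₀ cos θ_z = 1367 × 0.7779 = 1063.39 W/m².

1063 W/m²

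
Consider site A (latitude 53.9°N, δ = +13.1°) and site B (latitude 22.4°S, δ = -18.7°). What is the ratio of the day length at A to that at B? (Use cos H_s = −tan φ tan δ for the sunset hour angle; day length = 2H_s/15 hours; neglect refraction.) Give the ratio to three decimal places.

A: H_s = arccos(−tan 53.9° · tan 13.1°) = 108.61°, so 2H_s/15 = 14.4813 h.
B: H_s = arccos(−tan -22.4° · tan -18.7°) = 98.02°, so 2H_s/15 = 13.0693 h.
Ratio A/B = 14.4813 / 13.0693 = 1.1080.

1.108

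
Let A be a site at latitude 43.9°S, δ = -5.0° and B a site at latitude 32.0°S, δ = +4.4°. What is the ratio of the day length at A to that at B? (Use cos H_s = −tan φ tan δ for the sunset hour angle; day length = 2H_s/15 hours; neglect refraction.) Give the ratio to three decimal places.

1.087

A: H_s = arccos(−tan -43.9° · tan -5.0°) = 94.83°, so 2H_s/15 = 12.6440 h.
B: H_s = arccos(−tan -32.0° · tan 4.4°) = 87.24°, so 2H_s/15 = 11.6320 h.
Ratio A/B = 12.6440 / 11.6320 = 1.0870.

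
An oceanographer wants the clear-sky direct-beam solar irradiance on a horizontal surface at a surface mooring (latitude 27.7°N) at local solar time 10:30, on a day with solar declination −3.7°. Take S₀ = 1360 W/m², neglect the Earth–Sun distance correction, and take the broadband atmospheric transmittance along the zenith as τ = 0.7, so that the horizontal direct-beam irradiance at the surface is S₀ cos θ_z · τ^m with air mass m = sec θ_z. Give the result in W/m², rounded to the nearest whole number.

679 W/m²

Hour angle H = 15° × (10.5 − 12) = -22.50°.
cos θ_z = sin(27.7°) sin(-3.7°) + cos(27.7°) cos(-3.7°) cos(-22.50°) = -0.0300 + 0.8163 = 0.7863.
Air mass m = 1/cos θ_z = 1/0.7863 = 1.272; τ^m = 0.7^1.272 = 0.6353.
Surface direct beam = 1360 × 0.7863 × 0.6353 = 679.37 W/m².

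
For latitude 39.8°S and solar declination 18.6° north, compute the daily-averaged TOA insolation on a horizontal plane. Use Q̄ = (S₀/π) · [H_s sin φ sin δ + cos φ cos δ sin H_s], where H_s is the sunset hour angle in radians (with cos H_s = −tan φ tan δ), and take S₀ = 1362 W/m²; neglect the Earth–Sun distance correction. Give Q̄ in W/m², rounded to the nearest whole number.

189 W/m²

cos H_s = −tan(-39.8°) · tan(18.6°) = 0.2804, so H_s = arccos(0.2804) = 73.72°. In radians, H_s = 1.2867.
H_s sin φ sin δ = 1.2867 × -0.6401 × 0.3190 = -0.2627.
cos φ cos δ sin H_s = 0.7683 × 0.9478 × 0.9599 = 0.6990.
Q̄ = (1362/π) × (-0.2627 + 0.6990) = 433.54 × 0.4363 = 189.15 W/m².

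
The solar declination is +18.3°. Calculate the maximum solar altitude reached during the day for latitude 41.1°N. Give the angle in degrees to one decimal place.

At local solar noon the hour angle is zero, so the elevation is 90° − |φ − δ| = 90° − |41.1° − (18.3°)| = 90° − 22.8° = 67.2°.

67.2°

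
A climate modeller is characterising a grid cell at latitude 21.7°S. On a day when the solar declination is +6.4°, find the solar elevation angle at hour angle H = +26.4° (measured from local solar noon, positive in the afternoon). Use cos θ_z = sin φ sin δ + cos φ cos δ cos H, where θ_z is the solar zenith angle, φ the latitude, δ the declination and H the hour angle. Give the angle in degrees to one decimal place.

51.8°

With φ = -21.7°, δ = 6.4°, H = 26.40°: sin φ sin δ = -0.0412, cos φ cos δ cos H = 0.8270, so cos θ_z = 0.7858.
θ_z = arccos(0.7858) = 38.21°, so the elevation is 90° − 38.21° = 51.79°.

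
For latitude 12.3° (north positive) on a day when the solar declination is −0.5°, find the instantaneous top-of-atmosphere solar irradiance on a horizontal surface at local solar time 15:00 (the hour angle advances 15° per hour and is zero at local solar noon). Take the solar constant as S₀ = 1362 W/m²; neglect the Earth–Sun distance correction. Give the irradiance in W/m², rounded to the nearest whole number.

Hour angle H = 15° × (15 − 12) = 45.00°.
With φ = 12.3°, δ = -0.5°, H = 45.00°: sin φ sin δ = -0.0019, cos φ cos δ cos H = 0.6908, so cos θ_z = 0.6889.
Top-of-atmosphere irradiance = S₀ cos θ_z = 1362 × 0.6889 = 938.28 W/m².

938 W/m²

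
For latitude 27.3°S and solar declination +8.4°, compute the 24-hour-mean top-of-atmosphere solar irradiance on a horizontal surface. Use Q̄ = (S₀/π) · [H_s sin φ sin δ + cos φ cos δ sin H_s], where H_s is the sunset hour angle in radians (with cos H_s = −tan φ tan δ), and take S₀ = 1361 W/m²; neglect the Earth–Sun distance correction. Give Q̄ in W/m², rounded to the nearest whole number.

336 W/m²

The sunset hour angle satisfies cos H_s = −tan φ tan δ = 0.0762, giving H_s = 85.63°. In radians, H_s = 1.4945.
H_s sin φ sin δ = 1.4945 × -0.4586 × 0.1461 = -0.1001.
cos φ cos δ sin H_s = 0.8886 × 0.9893 × 0.9971 = 0.8765.
Q̄ = (1361/π) × (-0.1001 + 0.8765) = 433.22 × 0.7764 = 336.35 W/m².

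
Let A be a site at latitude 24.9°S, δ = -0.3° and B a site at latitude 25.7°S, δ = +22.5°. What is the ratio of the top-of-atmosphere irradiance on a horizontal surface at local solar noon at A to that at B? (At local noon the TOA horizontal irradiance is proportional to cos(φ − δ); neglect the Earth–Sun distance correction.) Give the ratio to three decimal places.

1.364

A: cos θ_z = cos(-24.9° − (-0.3°)) = 0.9092.
B: cos θ_z = cos(-25.7° − (22.5°)) = 0.6665.
Ratio A/B = 0.9092 / 0.6665 = 1.3641.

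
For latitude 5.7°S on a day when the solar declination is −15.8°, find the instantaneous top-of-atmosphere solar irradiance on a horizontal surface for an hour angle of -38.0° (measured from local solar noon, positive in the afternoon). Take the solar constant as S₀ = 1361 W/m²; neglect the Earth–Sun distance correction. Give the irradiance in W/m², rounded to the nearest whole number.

1064 W/m²

cos θ_z = sin φ sin δ + cos φ cos δ cos H = (-0.0993)(-0.2723) + (0.9951)(0.9622)(0.7880) = 0.7815.
Top-of-atmosphere irradiance = S₀ cos θ_z = 1361 × 0.7815 = 1063.62 W/m².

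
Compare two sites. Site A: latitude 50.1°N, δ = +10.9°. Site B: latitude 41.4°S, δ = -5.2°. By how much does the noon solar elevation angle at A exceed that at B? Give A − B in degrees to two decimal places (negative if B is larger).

-3.00°

A: 90° − |50.1 − (10.9)| = 50.80°.
B: 90° − |-41.4 − (-5.2)| = 53.80°.
A − B = 50.80 − 53.80 = -3.00°.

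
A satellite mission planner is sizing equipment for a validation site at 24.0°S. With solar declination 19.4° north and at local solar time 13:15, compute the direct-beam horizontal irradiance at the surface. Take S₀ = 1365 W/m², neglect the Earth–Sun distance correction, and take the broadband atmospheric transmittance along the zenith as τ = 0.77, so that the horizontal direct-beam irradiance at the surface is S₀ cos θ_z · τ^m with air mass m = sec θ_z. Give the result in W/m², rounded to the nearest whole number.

Hour angle H = 15° × (13.25 − 12) = 18.75°.
cos θ_z = sin φ sin δ + cos φ cos δ cos H = (-0.4067)(0.3322) + (0.9135)(0.9432)(0.9469) = 0.6808.
Air mass m = 1/cos θ_z = 1/0.6808 = 1.469; τ^m = 0.77^1.469 = 0.6812.
Surface direct beam = 1365 × 0.6808 × 0.6812 = 633.03 W/m².

633 W/m²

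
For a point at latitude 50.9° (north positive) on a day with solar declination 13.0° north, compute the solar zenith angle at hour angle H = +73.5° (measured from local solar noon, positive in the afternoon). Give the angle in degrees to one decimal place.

69.6°

cos θ_z = sin(50.9°) sin(13.0°) + cos(50.9°) cos(13.0°) cos(73.50°) = 0.1746 + 0.1745 = 0.3491.
θ_z = arccos(0.3491) = 69.57°.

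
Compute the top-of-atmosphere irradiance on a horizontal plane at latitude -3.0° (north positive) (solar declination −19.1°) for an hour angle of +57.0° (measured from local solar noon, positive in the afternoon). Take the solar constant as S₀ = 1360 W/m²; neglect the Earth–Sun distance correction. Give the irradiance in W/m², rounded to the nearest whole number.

722 W/m²

cos θ_z = sin(-3.0°) sin(-19.1°) + cos(-3.0°) cos(-19.1°) cos(57.00°) = 0.0171 + 0.5140 = 0.5311.
Top-of-atmosphere irradiance = S₀ cos θ_z = 1360 × 0.5311 = 722.30 W/m².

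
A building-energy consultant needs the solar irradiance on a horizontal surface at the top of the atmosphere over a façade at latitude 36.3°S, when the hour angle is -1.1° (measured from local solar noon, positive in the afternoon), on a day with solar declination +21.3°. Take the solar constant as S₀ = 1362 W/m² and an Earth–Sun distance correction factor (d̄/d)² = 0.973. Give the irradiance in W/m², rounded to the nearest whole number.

With φ = -36.3°, δ = 21.3°, H = -1.10°: sin φ sin δ = -0.2150, cos φ cos δ cos H = 0.7507, so cos θ_z = 0.5357.
Top-of-atmosphere irradiance = S₀ (d̄/d)² cos θ_z = 1362 × 0.973 × 0.5357 = 709.92 W/m².

710 W/m²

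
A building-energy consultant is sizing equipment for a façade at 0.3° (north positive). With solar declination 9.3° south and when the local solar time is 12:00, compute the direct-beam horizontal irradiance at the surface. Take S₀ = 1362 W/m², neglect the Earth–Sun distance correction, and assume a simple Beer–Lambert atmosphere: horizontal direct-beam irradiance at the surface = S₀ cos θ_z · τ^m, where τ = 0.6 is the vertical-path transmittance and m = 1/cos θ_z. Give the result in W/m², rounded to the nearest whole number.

800 W/m²

Hour angle H = 15° × (12 − 12) = 0.00°.
cos θ_z = sin φ sin δ + cos φ cos δ cos H = (0.0052)(-0.1616) + (1.0000)(0.9869)(1.0000) = 0.9861.
Air mass m = 1/cos θ_z = 1/0.9861 = 1.014; τ^m = 0.6^1.014 = 0.5957.
Surface direct beam = 1362 × 0.9861 × 0.5957 = 800.07 W/m².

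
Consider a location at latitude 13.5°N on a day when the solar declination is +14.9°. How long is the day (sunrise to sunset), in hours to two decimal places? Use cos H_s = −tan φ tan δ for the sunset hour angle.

The sunset hour angle satisfies cos H_s = −tan φ tan δ = -0.0639, giving H_s = 93.66°.
Day length = 2 H_s / 15° h⁻¹ = 187.32° / 15 = 12.488 h.

12.49 hours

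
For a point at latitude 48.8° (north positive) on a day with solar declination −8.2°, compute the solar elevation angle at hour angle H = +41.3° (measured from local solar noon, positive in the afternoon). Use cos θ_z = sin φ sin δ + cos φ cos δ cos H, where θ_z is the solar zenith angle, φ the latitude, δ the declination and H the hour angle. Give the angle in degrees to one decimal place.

22.5°

With φ = 48.8°, δ = -8.2°, H = 41.30°: sin φ sin δ = -0.1073, cos φ cos δ cos H = 0.4898, so cos θ_z = 0.3825.
θ_z = arccos(0.3825) = 67.51°, so the elevation is 90° − 67.51° = 22.49°.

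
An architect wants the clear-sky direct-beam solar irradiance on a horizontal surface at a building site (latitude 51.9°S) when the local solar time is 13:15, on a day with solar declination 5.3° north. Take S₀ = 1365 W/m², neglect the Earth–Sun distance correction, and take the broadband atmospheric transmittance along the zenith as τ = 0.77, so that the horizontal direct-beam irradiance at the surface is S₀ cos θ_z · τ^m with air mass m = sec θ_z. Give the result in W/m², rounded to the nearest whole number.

416 W/m²

Hour angle H = 15° × (13.25 − 12) = 18.75°.
cos θ_z = sin(-51.9°) sin(5.3°) + cos(-51.9°) cos(5.3°) cos(18.75°) = -0.0727 + 0.5818 = 0.5091.
Air mass m = 1/cos θ_z = 1/0.5091 = 1.964; τ^m = 0.77^1.964 = 0.5985.
Surface direct beam = 1365 × 0.5091 × 0.5985 = 415.91 W/m².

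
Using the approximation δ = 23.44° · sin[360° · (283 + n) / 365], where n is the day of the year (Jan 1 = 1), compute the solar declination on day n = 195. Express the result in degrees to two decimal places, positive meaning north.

+21.82°

360 × (283 + 195) / 365 = 471.452°; sin(471.452°) = 0.9307.
δ = 23.44 × 0.9307 = 21.816° ≈ +21.82°.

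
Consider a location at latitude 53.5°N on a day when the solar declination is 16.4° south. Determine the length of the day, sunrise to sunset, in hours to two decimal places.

The sunset hour angle satisfies cos H_s = −tan φ tan δ = 0.3977, giving H_s = 66.57°.
Day length = 2 H_s / 15° h⁻¹ = 133.14° / 15 = 8.876 h.

8.88 hours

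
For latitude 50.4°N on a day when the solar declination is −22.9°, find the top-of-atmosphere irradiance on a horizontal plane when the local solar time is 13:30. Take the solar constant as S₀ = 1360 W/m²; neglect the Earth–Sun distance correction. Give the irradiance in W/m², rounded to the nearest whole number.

330 W/m²

Hour angle H = 15° × (13.5 − 12) = 22.50°.
With φ = 50.4°, δ = -22.9°, H = 22.50°: sin φ sin δ = -0.2998, cos φ cos δ cos H = 0.5425, so cos θ_z = 0.2427.
Top-of-atmosphere irradiance = S₀ cos θ_z = 1360 × 0.2427 = 330.07 W/m².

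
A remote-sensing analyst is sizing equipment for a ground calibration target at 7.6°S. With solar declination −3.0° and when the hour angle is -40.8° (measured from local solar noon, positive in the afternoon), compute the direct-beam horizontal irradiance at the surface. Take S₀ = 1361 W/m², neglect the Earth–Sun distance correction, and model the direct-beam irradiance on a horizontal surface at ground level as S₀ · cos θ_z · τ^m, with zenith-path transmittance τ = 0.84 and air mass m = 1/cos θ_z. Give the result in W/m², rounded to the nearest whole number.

817 W/m²

cos θ_z = sin(-7.6°) sin(-3.0°) + cos(-7.6°) cos(-3.0°) cos(-40.80°) = 0.0069 + 0.7493 = 0.7562.
Air mass m = 1/cos θ_z = 1/0.7562 = 1.322; τ^m = 0.84^1.322 = 0.7941.
Surface direct beam = 1361 × 0.7562 × 0.7941 = 817.28 W/m².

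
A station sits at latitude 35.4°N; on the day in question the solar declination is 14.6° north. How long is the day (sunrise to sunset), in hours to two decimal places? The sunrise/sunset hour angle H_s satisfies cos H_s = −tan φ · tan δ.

13.42 hours

cos H_s = −tan(35.4°) · tan(14.6°) = -0.1851, so H_s = arccos(-0.1851) = 100.67°.
Day length = 2 H_s / 15° h⁻¹ = 201.34° / 15 = 13.423 h.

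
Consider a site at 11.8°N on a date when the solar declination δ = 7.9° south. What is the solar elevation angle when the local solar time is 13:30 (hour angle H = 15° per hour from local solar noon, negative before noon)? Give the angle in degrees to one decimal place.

60.2°

Hour angle H = 15° × (13.5 − 12) = 22.50°.
cos θ_z = sin(11.8°) sin(-7.9°) + cos(11.8°) cos(-7.9°) cos(22.50°) = -0.0281 + 0.8958 = 0.8677.
θ_z = arccos(0.8677) = 29.81°, so the elevation is 90° − 29.81° = 60.19°.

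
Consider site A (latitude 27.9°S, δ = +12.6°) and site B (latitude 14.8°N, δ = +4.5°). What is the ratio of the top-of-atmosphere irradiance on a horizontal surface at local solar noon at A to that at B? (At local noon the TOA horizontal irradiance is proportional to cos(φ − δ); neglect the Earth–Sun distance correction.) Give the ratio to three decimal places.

A: cos θ_z = cos(-27.9° − (12.6°)) = 0.7604.
B: cos θ_z = cos(14.8° − (4.5°)) = 0.9839.
Ratio A/B = 0.7604 / 0.9839 = 0.7728.

0.773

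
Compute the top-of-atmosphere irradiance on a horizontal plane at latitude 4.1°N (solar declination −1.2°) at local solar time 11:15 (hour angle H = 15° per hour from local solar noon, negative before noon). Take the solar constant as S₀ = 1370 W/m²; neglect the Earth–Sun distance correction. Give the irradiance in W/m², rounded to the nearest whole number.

1338 W/m²

Hour angle H = 15° × (11.25 − 12) = -11.25°.
With φ = 4.1°, δ = -1.2°, H = -11.25°: sin φ sin δ = -0.0015, cos φ cos δ cos H = 0.9781, so cos θ_z = 0.9766.
Top-of-atmosphere irradiance = S₀ cos θ_z = 1370 × 0.9766 = 1337.94 W/m².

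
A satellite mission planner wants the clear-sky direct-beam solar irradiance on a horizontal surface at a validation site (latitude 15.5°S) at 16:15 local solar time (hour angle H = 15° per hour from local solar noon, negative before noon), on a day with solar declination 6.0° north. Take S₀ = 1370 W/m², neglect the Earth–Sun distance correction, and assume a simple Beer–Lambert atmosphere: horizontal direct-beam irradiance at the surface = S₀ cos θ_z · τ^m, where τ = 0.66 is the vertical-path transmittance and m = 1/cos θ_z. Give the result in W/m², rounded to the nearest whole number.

190 W/m²

Hour angle H = 15° × (16.25 − 12) = 63.75°.
cos θ_z = sin(-15.5°) sin(6.0°) + cos(-15.5°) cos(6.0°) cos(63.75°) = -0.0279 + 0.4239 = 0.3960.
Air mass m = 1/cos θ_z = 1/0.3960 = 2.525; τ^m = 0.66^2.525 = 0.3502.
Surface direct beam = 1370 × 0.3960 × 0.3502 = 189.99 W/m².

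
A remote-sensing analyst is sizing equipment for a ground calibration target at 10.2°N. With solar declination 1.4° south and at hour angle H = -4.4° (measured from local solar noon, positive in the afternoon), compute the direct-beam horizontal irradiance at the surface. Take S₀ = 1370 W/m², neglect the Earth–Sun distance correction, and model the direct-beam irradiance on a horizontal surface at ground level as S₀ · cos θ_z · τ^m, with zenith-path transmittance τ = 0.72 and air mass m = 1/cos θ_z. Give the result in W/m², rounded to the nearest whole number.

cos θ_z = sin(10.2°) sin(-1.4°) + cos(10.2°) cos(-1.4°) cos(-4.40°) = -0.0043 + 0.9810 = 0.9767.
Air mass m = 1/cos θ_z = 1/0.9767 = 1.024; τ^m = 0.72^1.024 = 0.7143.
Surface direct beam = 1370 × 0.9767 × 0.7143 = 955.79 W/m².

956 W/m²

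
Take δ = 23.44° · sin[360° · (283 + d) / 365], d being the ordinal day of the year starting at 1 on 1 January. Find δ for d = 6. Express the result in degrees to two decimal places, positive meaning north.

360 × (283 + 6) / 365 = 285.041°; sin(285.041°) = -0.9657.
δ = 23.44 × -0.9657 = -22.636° ≈ -22.64°.

-22.64°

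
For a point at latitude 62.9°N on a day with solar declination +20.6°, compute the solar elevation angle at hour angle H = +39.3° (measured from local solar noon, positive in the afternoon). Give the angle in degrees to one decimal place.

40.0°

cos θ_z = sin(62.9°) sin(20.6°) + cos(62.9°) cos(20.6°) cos(39.30°) = 0.3132 + 0.3300 = 0.6432.
θ_z = arccos(0.6432) = 49.97°, so the elevation is 90° − 49.97° = 40.03°.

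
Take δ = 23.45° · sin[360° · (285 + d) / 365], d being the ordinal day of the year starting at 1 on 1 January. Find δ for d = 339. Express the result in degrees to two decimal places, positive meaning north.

-22.70°

360 × (285 + 339) / 365 = 615.452°; sin(615.452°) = -0.9679.
δ = 23.45 × -0.9679 = -22.697° ≈ -22.70°.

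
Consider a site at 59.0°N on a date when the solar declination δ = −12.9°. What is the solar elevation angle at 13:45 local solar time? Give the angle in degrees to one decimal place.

15.0°

Hour angle H = 15° × (13.75 − 12) = 26.25°.
With φ = 59.0°, δ = -12.9°, H = 26.25°: sin φ sin δ = -0.1914, cos φ cos δ cos H = 0.4503, so cos θ_z = 0.2589.
θ_z = arccos(0.2589) = 75.00°, so the elevation is 90° − 75.00° = 15.00°.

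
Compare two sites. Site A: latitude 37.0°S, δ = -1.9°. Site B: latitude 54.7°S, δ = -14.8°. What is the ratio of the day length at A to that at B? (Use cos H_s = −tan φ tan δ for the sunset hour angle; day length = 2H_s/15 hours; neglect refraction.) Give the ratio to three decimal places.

0.817

A: H_s = arccos(−tan -37.0° · tan -1.9°) = 91.43°, so 2H_s/15 = 12.1907 h.
B: H_s = arccos(−tan -54.7° · tan -14.8°) = 111.91°, so 2H_s/15 = 14.9213 h.
Ratio A/B = 12.1907 / 14.9213 = 0.8170.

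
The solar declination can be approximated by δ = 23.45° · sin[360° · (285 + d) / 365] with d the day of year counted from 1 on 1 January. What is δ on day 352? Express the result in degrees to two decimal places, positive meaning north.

-23.44°

360 × (285 + 352) / 365 = 628.274°; sin(628.274°) = -0.9995.
δ = 23.45 × -0.9995 = -23.438° ≈ -23.44°.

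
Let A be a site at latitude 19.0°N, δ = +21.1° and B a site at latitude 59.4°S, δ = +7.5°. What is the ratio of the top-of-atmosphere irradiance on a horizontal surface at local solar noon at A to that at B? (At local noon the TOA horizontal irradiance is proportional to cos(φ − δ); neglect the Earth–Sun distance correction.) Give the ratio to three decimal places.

A: cos θ_z = cos(19.0° − (21.1°)) = 0.9993.
B: cos θ_z = cos(-59.4° − (7.5°)) = 0.3923.
Ratio A/B = 0.9993 / 0.3923 = 2.5473.

2.547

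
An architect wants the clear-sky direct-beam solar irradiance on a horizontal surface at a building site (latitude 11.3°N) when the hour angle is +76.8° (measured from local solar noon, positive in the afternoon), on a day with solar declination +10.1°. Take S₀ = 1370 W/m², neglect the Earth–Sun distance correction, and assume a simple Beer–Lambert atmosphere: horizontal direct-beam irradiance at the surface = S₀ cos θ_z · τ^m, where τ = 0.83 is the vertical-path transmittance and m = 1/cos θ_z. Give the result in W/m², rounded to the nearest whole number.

With φ = 11.3°, δ = 10.1°, H = 76.80°: sin φ sin δ = 0.0344, cos φ cos δ cos H = 0.2205, so cos θ_z = 0.2549.
Air mass m = 1/cos θ_z = 1/0.2549 = 3.923; τ^m = 0.83^3.923 = 0.4814.
Surface direct beam = 1370 × 0.2549 × 0.4814 = 168.11 W/m².

168 W/m²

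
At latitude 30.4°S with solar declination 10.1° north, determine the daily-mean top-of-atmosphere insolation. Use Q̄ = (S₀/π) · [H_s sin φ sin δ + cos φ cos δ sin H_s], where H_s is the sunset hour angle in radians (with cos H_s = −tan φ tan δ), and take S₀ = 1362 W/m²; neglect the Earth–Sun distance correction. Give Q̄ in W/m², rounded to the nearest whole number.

The sunset hour angle satisfies cos H_s = −tan φ tan δ = 0.1045, giving H_s = 84.00°. In radians, H_s = 1.4661.
H_s sin φ sin δ = 1.4661 × -0.5060 × 0.1754 = -0.1301.
cos φ cos δ sin H_s = 0.8625 × 0.9845 × 0.9945 = 0.8445.
Q̄ = (1362/π) × (-0.1301 + 0.8445) = 433.54 × 0.7144 = 309.72 W/m².

310 W/m²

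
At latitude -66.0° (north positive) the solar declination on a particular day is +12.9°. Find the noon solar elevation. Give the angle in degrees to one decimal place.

11.1°

At local solar noon the hour angle is zero, so the elevation is 90° − |φ − δ| = 90° − |-66.0° − (12.9°)| = 90° − 78.9° = 11.1°.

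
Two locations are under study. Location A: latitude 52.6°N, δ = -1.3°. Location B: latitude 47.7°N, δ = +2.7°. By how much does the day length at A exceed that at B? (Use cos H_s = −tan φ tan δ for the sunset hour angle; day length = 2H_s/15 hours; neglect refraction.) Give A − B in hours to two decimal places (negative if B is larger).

-0.62 h

A: H_s = arccos(−tan 52.6° · tan -1.3°) = 88.30°, so 2H_s/15 = 11.7733 h.
B: H_s = arccos(−tan 47.7° · tan 2.7°) = 92.97°, so 2H_s/15 = 12.3960 h.
A − B = 11.7733 − 12.3960 = -0.6227 h.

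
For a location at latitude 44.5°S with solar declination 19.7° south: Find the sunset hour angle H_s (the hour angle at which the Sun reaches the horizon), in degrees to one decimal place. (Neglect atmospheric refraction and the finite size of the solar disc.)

The sunset hour angle satisfies cos H_s = −tan φ tan δ = -0.3519, giving H_s = 110.60°.

110.6°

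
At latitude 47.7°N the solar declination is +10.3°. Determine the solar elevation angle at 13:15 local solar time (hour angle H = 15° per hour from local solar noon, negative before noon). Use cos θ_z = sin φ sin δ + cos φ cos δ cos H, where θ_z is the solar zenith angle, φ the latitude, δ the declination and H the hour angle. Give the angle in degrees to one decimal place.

Hour angle H = 15° × (13.25 − 12) = 18.75°.
With φ = 47.7°, δ = 10.3°, H = 18.75°: sin φ sin δ = 0.1322, cos φ cos δ cos H = 0.6270, so cos θ_z = 0.7592.
θ_z = arccos(0.7592) = 40.61°, so the elevation is 90° − 40.61° = 49.39°.

49.4°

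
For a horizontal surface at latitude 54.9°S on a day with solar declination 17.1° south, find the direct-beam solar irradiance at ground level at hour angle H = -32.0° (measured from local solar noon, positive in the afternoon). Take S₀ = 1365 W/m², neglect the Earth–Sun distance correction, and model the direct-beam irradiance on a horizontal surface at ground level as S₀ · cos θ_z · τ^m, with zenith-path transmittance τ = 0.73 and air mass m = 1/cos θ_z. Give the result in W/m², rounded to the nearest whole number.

cos θ_z = sin(-54.9°) sin(-17.1°) + cos(-54.9°) cos(-17.1°) cos(-32.00°) = 0.2406 + 0.4661 = 0.7067.
Air mass m = 1/cos θ_z = 1/0.7067 = 1.415; τ^m = 0.73^1.415 = 0.6406.
Surface direct beam = 1365 × 0.7067 × 0.6406 = 617.95 W/m².

618 W/m²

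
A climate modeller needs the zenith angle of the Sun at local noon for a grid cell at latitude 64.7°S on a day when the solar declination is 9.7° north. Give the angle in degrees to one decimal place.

74.4°

At local solar noon the hour angle is zero, so the zenith angle is |φ − δ| = |-64.7° − (9.7°)| = 74.4°.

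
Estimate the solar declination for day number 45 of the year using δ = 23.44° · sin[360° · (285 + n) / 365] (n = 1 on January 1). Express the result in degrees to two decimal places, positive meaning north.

360 × (285 + 45) / 365 = 325.479°; sin(325.479°) = -0.5667.
δ = 23.44 × -0.5667 = -13.283° ≈ -13.28°.

-13.28°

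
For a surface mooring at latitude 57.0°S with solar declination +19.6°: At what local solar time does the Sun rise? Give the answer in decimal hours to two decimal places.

The sunset hour angle satisfies cos H_s = −tan φ tan δ = 0.5483, giving H_s = 56.75°.
Sunrise is at 12 − H_s/15 = 12 − 3.783 = 8.217 h local solar time.

8.22 h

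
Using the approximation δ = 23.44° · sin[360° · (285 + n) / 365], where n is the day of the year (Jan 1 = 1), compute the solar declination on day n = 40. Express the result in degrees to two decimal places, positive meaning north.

-14.89°

360 × (285 + 40) / 365 = 320.548°; sin(320.548°) = -0.6354.
δ = 23.44 × -0.6354 = -14.894° ≈ -14.89°.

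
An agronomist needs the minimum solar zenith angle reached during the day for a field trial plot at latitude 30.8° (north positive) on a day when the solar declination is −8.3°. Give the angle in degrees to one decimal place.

At local solar noon the hour angle is zero, so the zenith angle is |φ − δ| = |30.8° − (-8.3°)| = 39.1°.

39.1°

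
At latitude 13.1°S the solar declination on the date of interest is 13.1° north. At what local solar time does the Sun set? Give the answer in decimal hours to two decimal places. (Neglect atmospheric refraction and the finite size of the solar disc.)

The sunset hour angle satisfies cos H_s = −tan φ tan δ = 0.0542, giving H_s = 86.89°.
Sunset is at 12 + H_s/15 = 12 + 5.793 = 17.793 h local solar time.

17.79 h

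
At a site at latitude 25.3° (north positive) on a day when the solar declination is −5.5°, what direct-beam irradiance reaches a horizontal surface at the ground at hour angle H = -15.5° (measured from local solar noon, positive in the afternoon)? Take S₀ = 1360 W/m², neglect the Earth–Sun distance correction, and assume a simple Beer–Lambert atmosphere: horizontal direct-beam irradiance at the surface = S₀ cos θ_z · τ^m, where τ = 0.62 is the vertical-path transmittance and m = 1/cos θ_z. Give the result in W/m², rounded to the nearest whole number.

630 W/m²

cos θ_z = sin φ sin δ + cos φ cos δ cos H = (0.4274)(-0.0958) + (0.9041)(0.9954)(0.9636) = 0.8262.
Air mass m = 1/cos θ_z = 1/0.8262 = 1.210; τ^m = 0.62^1.210 = 0.5608.
Surface direct beam = 1360 × 0.8262 × 0.5608 = 630.13 W/m².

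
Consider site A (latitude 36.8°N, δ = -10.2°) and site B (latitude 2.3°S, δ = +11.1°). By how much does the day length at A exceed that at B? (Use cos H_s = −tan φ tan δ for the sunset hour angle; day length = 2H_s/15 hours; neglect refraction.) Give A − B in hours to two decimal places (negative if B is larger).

A: H_s = arccos(−tan 36.8° · tan -10.2°) = 82.26°, so 2H_s/15 = 10.9680 h.
B: H_s = arccos(−tan -2.3° · tan 11.1°) = 89.55°, so 2H_s/15 = 11.9400 h.
A − B = 10.9680 − 11.9400 = -0.9720 h.

-0.97 h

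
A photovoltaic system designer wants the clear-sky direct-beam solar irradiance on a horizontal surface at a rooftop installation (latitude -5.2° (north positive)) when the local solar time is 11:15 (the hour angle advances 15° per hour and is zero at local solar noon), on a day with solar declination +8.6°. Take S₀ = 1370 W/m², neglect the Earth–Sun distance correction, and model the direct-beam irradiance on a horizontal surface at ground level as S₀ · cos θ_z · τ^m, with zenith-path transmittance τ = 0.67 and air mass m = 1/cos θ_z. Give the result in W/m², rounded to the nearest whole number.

857 W/m²

Hour angle H = 15° × (11.25 − 12) = -11.25°.
cos θ_z = sin φ sin δ + cos φ cos δ cos H = (-0.0906)(0.1495) + (0.9959)(0.9888)(0.9808) = 0.9523.
Air mass m = 1/cos θ_z = 1/0.9523 = 1.050; τ^m = 0.67^1.050 = 0.6567.
Surface direct beam = 1370 × 0.9523 × 0.6567 = 856.76 W/m².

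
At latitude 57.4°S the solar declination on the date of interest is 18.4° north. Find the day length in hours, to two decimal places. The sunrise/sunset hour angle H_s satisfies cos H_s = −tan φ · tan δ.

7.82 hours

cos H_s = −tan(-57.4°) · tan(18.4°) = 0.5202, so H_s = arccos(0.5202) = 58.65°.
Day length = 2 H_s / 15° h⁻¹ = 117.30° / 15 = 7.820 h.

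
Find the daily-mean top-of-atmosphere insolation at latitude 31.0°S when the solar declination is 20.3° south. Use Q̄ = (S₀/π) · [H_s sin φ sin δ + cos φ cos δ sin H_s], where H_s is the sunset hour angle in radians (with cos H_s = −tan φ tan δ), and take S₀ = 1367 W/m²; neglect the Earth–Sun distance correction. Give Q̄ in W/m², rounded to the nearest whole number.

cos H_s = −tan(-31.0°) · tan(-20.3°) = -0.2223, so H_s = arccos(-0.2223) = 102.84°. In radians, H_s = 1.7949.
H_s sin φ sin δ = 1.7949 × -0.5150 × -0.3469 = 0.3207.
cos φ cos δ sin H_s = 0.8572 × 0.9379 × 0.9750 = 0.7839.
Q̄ = (1367/π) × (0.3207 + 0.7839) = 435.13 × 1.1046 = 480.64 W/m².

481 W/m²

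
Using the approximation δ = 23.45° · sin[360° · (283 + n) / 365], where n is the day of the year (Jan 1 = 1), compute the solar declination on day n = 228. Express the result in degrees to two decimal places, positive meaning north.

+13.78°

360 × (283 + 228) / 365 = 504.000°; sin(504.000°) = 0.5878.
δ = 23.45 × 0.5878 = 13.784° ≈ +13.78°.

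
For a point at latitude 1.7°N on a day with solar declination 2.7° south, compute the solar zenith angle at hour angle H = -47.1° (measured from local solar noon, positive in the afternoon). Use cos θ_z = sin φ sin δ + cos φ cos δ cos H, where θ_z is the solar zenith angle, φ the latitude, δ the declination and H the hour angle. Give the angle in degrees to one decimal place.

cos θ_z = sin(1.7°) sin(-2.7°) + cos(1.7°) cos(-2.7°) cos(-47.10°) = -0.0014 + 0.6797 = 0.6783.
θ_z = arccos(0.6783) = 47.29°.

47.3°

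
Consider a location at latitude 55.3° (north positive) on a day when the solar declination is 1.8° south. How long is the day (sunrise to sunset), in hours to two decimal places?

11.65 hours

The sunset hour angle satisfies cos H_s = −tan φ tan δ = 0.0454, giving H_s = 87.40°.
Day length = 2 H_s / 15° h⁻¹ = 174.80° / 15 = 11.653 h.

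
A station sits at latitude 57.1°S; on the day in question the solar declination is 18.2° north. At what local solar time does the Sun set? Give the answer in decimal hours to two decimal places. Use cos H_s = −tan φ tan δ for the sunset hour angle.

The sunset hour angle satisfies cos H_s = −tan φ tan δ = 0.5082, giving H_s = 59.46°.
Sunset is at 12 + H_s/15 = 12 + 3.964 = 15.964 h local solar time.

15.96 h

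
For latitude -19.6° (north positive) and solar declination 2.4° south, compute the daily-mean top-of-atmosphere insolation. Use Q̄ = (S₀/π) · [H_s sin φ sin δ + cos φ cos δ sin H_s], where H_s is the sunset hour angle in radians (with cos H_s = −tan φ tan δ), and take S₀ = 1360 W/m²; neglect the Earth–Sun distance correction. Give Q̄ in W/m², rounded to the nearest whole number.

417 W/m²

−tan φ tan δ = −(-0.3561)(-0.0419) = -0.0149; H_s = arccos(-0.0149) = 90.85°. In radians, H_s = 1.5856.
H_s sin φ sin δ = 1.5856 × -0.3355 × -0.0419 = 0.0223.
cos φ cos δ sin H_s = 0.9421 × 0.9991 × 0.9999 = 0.9412.
Q̄ = (1360/π) × (0.0223 + 0.9412) = 432.90 × 0.9635 = 417.10 W/m².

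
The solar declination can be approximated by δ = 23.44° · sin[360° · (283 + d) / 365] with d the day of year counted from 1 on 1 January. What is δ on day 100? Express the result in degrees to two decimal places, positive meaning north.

+7.15°

360 × (283 + 100) / 365 = 377.753°; sin(377.753°) = 0.3049.
δ = 23.44 × 0.3049 = 7.147° ≈ +7.15°.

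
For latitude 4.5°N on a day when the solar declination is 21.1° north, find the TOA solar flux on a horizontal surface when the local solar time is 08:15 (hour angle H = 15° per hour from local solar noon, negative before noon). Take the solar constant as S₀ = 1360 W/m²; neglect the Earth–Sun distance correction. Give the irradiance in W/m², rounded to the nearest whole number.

Hour angle H = 15° × (8.25 − 12) = -56.25°.
cos θ_z = sin φ sin δ + cos φ cos δ cos H = (0.0785)(0.3600) + (0.9969)(0.9330)(0.5556) = 0.5450.
Top-of-atmosphere irradiance = S₀ cos θ_z = 1360 × 0.5450 = 741.20 W/m².

741 W/m²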